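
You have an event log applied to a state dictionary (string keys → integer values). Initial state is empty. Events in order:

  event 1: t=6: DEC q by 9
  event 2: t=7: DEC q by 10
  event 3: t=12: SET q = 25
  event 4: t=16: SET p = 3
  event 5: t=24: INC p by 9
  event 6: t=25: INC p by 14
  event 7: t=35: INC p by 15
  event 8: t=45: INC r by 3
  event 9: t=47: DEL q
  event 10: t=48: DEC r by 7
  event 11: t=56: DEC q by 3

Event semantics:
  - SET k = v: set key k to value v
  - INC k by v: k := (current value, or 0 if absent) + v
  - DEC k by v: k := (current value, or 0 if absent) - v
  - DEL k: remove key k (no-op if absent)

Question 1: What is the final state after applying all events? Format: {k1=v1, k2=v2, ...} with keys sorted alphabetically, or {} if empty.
Answer: {p=41, q=-3, r=-4}

Derivation:
  after event 1 (t=6: DEC q by 9): {q=-9}
  after event 2 (t=7: DEC q by 10): {q=-19}
  after event 3 (t=12: SET q = 25): {q=25}
  after event 4 (t=16: SET p = 3): {p=3, q=25}
  after event 5 (t=24: INC p by 9): {p=12, q=25}
  after event 6 (t=25: INC p by 14): {p=26, q=25}
  after event 7 (t=35: INC p by 15): {p=41, q=25}
  after event 8 (t=45: INC r by 3): {p=41, q=25, r=3}
  after event 9 (t=47: DEL q): {p=41, r=3}
  after event 10 (t=48: DEC r by 7): {p=41, r=-4}
  after event 11 (t=56: DEC q by 3): {p=41, q=-3, r=-4}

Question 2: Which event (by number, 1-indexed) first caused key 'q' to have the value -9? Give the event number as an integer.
Answer: 1

Derivation:
Looking for first event where q becomes -9:
  event 1: q (absent) -> -9  <-- first match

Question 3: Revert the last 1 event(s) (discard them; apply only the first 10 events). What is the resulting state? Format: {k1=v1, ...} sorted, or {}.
Keep first 10 events (discard last 1):
  after event 1 (t=6: DEC q by 9): {q=-9}
  after event 2 (t=7: DEC q by 10): {q=-19}
  after event 3 (t=12: SET q = 25): {q=25}
  after event 4 (t=16: SET p = 3): {p=3, q=25}
  after event 5 (t=24: INC p by 9): {p=12, q=25}
  after event 6 (t=25: INC p by 14): {p=26, q=25}
  after event 7 (t=35: INC p by 15): {p=41, q=25}
  after event 8 (t=45: INC r by 3): {p=41, q=25, r=3}
  after event 9 (t=47: DEL q): {p=41, r=3}
  after event 10 (t=48: DEC r by 7): {p=41, r=-4}

Answer: {p=41, r=-4}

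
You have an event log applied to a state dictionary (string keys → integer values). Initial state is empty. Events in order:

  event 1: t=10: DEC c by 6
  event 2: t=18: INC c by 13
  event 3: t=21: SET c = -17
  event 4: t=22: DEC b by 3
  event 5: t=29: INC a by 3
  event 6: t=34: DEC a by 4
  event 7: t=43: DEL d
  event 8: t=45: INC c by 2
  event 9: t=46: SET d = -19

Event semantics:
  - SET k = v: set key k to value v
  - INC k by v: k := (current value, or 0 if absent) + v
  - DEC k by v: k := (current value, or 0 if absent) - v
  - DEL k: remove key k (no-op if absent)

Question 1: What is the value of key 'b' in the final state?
Answer: -3

Derivation:
Track key 'b' through all 9 events:
  event 1 (t=10: DEC c by 6): b unchanged
  event 2 (t=18: INC c by 13): b unchanged
  event 3 (t=21: SET c = -17): b unchanged
  event 4 (t=22: DEC b by 3): b (absent) -> -3
  event 5 (t=29: INC a by 3): b unchanged
  event 6 (t=34: DEC a by 4): b unchanged
  event 7 (t=43: DEL d): b unchanged
  event 8 (t=45: INC c by 2): b unchanged
  event 9 (t=46: SET d = -19): b unchanged
Final: b = -3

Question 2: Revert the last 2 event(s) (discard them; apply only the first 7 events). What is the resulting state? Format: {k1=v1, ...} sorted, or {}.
Answer: {a=-1, b=-3, c=-17}

Derivation:
Keep first 7 events (discard last 2):
  after event 1 (t=10: DEC c by 6): {c=-6}
  after event 2 (t=18: INC c by 13): {c=7}
  after event 3 (t=21: SET c = -17): {c=-17}
  after event 4 (t=22: DEC b by 3): {b=-3, c=-17}
  after event 5 (t=29: INC a by 3): {a=3, b=-3, c=-17}
  after event 6 (t=34: DEC a by 4): {a=-1, b=-3, c=-17}
  after event 7 (t=43: DEL d): {a=-1, b=-3, c=-17}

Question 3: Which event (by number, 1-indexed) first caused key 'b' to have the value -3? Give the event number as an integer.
Looking for first event where b becomes -3:
  event 4: b (absent) -> -3  <-- first match

Answer: 4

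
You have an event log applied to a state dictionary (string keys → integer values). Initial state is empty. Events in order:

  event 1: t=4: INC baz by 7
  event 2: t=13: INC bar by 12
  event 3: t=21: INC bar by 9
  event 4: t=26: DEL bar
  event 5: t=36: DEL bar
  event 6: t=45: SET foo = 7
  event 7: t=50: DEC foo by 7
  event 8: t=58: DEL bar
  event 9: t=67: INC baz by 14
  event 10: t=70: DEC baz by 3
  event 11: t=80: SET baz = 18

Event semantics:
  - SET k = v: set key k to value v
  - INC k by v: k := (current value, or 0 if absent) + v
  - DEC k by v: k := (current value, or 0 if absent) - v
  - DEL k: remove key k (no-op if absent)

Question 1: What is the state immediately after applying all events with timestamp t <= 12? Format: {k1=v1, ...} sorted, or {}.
Answer: {baz=7}

Derivation:
Apply events with t <= 12 (1 events):
  after event 1 (t=4: INC baz by 7): {baz=7}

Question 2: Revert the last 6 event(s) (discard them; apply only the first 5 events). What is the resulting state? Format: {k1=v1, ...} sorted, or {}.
Keep first 5 events (discard last 6):
  after event 1 (t=4: INC baz by 7): {baz=7}
  after event 2 (t=13: INC bar by 12): {bar=12, baz=7}
  after event 3 (t=21: INC bar by 9): {bar=21, baz=7}
  after event 4 (t=26: DEL bar): {baz=7}
  after event 5 (t=36: DEL bar): {baz=7}

Answer: {baz=7}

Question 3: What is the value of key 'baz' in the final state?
Answer: 18

Derivation:
Track key 'baz' through all 11 events:
  event 1 (t=4: INC baz by 7): baz (absent) -> 7
  event 2 (t=13: INC bar by 12): baz unchanged
  event 3 (t=21: INC bar by 9): baz unchanged
  event 4 (t=26: DEL bar): baz unchanged
  event 5 (t=36: DEL bar): baz unchanged
  event 6 (t=45: SET foo = 7): baz unchanged
  event 7 (t=50: DEC foo by 7): baz unchanged
  event 8 (t=58: DEL bar): baz unchanged
  event 9 (t=67: INC baz by 14): baz 7 -> 21
  event 10 (t=70: DEC baz by 3): baz 21 -> 18
  event 11 (t=80: SET baz = 18): baz 18 -> 18
Final: baz = 18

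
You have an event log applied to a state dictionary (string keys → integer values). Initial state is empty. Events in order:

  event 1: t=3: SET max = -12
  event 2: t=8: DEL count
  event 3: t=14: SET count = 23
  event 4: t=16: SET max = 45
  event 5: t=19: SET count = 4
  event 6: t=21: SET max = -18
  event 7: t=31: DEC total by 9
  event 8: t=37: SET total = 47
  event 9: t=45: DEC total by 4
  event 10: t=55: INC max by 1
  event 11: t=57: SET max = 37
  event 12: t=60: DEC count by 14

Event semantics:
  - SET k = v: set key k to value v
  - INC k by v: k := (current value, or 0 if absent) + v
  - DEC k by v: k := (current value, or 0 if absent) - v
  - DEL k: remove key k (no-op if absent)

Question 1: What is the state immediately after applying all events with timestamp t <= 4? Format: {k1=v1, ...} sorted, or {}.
Answer: {max=-12}

Derivation:
Apply events with t <= 4 (1 events):
  after event 1 (t=3: SET max = -12): {max=-12}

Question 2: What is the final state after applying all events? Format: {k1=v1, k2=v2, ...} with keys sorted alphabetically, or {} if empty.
Answer: {count=-10, max=37, total=43}

Derivation:
  after event 1 (t=3: SET max = -12): {max=-12}
  after event 2 (t=8: DEL count): {max=-12}
  after event 3 (t=14: SET count = 23): {count=23, max=-12}
  after event 4 (t=16: SET max = 45): {count=23, max=45}
  after event 5 (t=19: SET count = 4): {count=4, max=45}
  after event 6 (t=21: SET max = -18): {count=4, max=-18}
  after event 7 (t=31: DEC total by 9): {count=4, max=-18, total=-9}
  after event 8 (t=37: SET total = 47): {count=4, max=-18, total=47}
  after event 9 (t=45: DEC total by 4): {count=4, max=-18, total=43}
  after event 10 (t=55: INC max by 1): {count=4, max=-17, total=43}
  after event 11 (t=57: SET max = 37): {count=4, max=37, total=43}
  after event 12 (t=60: DEC count by 14): {count=-10, max=37, total=43}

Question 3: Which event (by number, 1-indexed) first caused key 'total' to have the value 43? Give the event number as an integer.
Looking for first event where total becomes 43:
  event 7: total = -9
  event 8: total = 47
  event 9: total 47 -> 43  <-- first match

Answer: 9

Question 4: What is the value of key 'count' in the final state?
Answer: -10

Derivation:
Track key 'count' through all 12 events:
  event 1 (t=3: SET max = -12): count unchanged
  event 2 (t=8: DEL count): count (absent) -> (absent)
  event 3 (t=14: SET count = 23): count (absent) -> 23
  event 4 (t=16: SET max = 45): count unchanged
  event 5 (t=19: SET count = 4): count 23 -> 4
  event 6 (t=21: SET max = -18): count unchanged
  event 7 (t=31: DEC total by 9): count unchanged
  event 8 (t=37: SET total = 47): count unchanged
  event 9 (t=45: DEC total by 4): count unchanged
  event 10 (t=55: INC max by 1): count unchanged
  event 11 (t=57: SET max = 37): count unchanged
  event 12 (t=60: DEC count by 14): count 4 -> -10
Final: count = -10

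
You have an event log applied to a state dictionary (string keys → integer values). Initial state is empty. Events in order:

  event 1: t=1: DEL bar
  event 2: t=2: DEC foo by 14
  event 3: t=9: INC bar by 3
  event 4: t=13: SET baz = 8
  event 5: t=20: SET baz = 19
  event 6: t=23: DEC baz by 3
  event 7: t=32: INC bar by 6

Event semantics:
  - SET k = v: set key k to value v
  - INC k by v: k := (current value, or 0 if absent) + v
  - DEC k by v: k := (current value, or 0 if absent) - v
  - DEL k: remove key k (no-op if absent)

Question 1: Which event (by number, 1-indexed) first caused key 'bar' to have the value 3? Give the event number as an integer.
Answer: 3

Derivation:
Looking for first event where bar becomes 3:
  event 3: bar (absent) -> 3  <-- first match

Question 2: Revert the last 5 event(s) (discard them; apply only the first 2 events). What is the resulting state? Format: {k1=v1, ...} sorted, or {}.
Keep first 2 events (discard last 5):
  after event 1 (t=1: DEL bar): {}
  after event 2 (t=2: DEC foo by 14): {foo=-14}

Answer: {foo=-14}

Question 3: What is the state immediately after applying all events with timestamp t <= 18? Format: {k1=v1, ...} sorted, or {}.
Apply events with t <= 18 (4 events):
  after event 1 (t=1: DEL bar): {}
  after event 2 (t=2: DEC foo by 14): {foo=-14}
  after event 3 (t=9: INC bar by 3): {bar=3, foo=-14}
  after event 4 (t=13: SET baz = 8): {bar=3, baz=8, foo=-14}

Answer: {bar=3, baz=8, foo=-14}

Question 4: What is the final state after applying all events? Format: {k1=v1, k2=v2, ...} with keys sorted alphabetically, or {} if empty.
Answer: {bar=9, baz=16, foo=-14}

Derivation:
  after event 1 (t=1: DEL bar): {}
  after event 2 (t=2: DEC foo by 14): {foo=-14}
  after event 3 (t=9: INC bar by 3): {bar=3, foo=-14}
  after event 4 (t=13: SET baz = 8): {bar=3, baz=8, foo=-14}
  after event 5 (t=20: SET baz = 19): {bar=3, baz=19, foo=-14}
  after event 6 (t=23: DEC baz by 3): {bar=3, baz=16, foo=-14}
  after event 7 (t=32: INC bar by 6): {bar=9, baz=16, foo=-14}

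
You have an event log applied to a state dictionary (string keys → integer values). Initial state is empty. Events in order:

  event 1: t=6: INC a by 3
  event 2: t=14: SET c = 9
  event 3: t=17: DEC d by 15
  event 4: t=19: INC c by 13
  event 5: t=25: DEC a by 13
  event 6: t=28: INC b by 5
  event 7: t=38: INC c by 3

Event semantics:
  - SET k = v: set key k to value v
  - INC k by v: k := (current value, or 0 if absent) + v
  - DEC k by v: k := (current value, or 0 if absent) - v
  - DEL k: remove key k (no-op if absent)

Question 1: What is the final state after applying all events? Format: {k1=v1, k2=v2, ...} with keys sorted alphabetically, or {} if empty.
  after event 1 (t=6: INC a by 3): {a=3}
  after event 2 (t=14: SET c = 9): {a=3, c=9}
  after event 3 (t=17: DEC d by 15): {a=3, c=9, d=-15}
  after event 4 (t=19: INC c by 13): {a=3, c=22, d=-15}
  after event 5 (t=25: DEC a by 13): {a=-10, c=22, d=-15}
  after event 6 (t=28: INC b by 5): {a=-10, b=5, c=22, d=-15}
  after event 7 (t=38: INC c by 3): {a=-10, b=5, c=25, d=-15}

Answer: {a=-10, b=5, c=25, d=-15}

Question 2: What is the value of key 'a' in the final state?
Answer: -10

Derivation:
Track key 'a' through all 7 events:
  event 1 (t=6: INC a by 3): a (absent) -> 3
  event 2 (t=14: SET c = 9): a unchanged
  event 3 (t=17: DEC d by 15): a unchanged
  event 4 (t=19: INC c by 13): a unchanged
  event 5 (t=25: DEC a by 13): a 3 -> -10
  event 6 (t=28: INC b by 5): a unchanged
  event 7 (t=38: INC c by 3): a unchanged
Final: a = -10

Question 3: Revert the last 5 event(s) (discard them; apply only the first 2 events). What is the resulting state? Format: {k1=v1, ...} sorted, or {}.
Keep first 2 events (discard last 5):
  after event 1 (t=6: INC a by 3): {a=3}
  after event 2 (t=14: SET c = 9): {a=3, c=9}

Answer: {a=3, c=9}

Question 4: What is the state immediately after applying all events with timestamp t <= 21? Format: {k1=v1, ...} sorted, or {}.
Answer: {a=3, c=22, d=-15}

Derivation:
Apply events with t <= 21 (4 events):
  after event 1 (t=6: INC a by 3): {a=3}
  after event 2 (t=14: SET c = 9): {a=3, c=9}
  after event 3 (t=17: DEC d by 15): {a=3, c=9, d=-15}
  after event 4 (t=19: INC c by 13): {a=3, c=22, d=-15}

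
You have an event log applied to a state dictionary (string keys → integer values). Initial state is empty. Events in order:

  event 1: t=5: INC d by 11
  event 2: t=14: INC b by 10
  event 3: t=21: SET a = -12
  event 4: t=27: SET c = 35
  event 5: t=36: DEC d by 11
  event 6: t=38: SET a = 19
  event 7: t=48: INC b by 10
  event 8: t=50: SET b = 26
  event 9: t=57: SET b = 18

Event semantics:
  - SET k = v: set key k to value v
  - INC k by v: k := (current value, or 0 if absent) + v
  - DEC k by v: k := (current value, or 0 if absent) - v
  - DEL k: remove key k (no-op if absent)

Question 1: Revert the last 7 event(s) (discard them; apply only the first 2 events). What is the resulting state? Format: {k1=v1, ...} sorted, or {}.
Keep first 2 events (discard last 7):
  after event 1 (t=5: INC d by 11): {d=11}
  after event 2 (t=14: INC b by 10): {b=10, d=11}

Answer: {b=10, d=11}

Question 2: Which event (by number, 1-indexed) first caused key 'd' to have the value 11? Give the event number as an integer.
Answer: 1

Derivation:
Looking for first event where d becomes 11:
  event 1: d (absent) -> 11  <-- first match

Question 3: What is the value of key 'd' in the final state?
Answer: 0

Derivation:
Track key 'd' through all 9 events:
  event 1 (t=5: INC d by 11): d (absent) -> 11
  event 2 (t=14: INC b by 10): d unchanged
  event 3 (t=21: SET a = -12): d unchanged
  event 4 (t=27: SET c = 35): d unchanged
  event 5 (t=36: DEC d by 11): d 11 -> 0
  event 6 (t=38: SET a = 19): d unchanged
  event 7 (t=48: INC b by 10): d unchanged
  event 8 (t=50: SET b = 26): d unchanged
  event 9 (t=57: SET b = 18): d unchanged
Final: d = 0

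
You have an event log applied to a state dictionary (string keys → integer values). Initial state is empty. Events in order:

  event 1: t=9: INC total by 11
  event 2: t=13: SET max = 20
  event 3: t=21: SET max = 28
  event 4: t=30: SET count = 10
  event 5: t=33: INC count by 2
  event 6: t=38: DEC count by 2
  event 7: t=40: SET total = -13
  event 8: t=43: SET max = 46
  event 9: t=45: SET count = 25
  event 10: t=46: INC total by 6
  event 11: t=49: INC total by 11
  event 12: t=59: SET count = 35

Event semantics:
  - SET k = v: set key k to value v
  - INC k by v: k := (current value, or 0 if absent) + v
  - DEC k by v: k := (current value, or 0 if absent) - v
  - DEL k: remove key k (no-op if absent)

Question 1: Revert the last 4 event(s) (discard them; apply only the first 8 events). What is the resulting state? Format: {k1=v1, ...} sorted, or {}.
Answer: {count=10, max=46, total=-13}

Derivation:
Keep first 8 events (discard last 4):
  after event 1 (t=9: INC total by 11): {total=11}
  after event 2 (t=13: SET max = 20): {max=20, total=11}
  after event 3 (t=21: SET max = 28): {max=28, total=11}
  after event 4 (t=30: SET count = 10): {count=10, max=28, total=11}
  after event 5 (t=33: INC count by 2): {count=12, max=28, total=11}
  after event 6 (t=38: DEC count by 2): {count=10, max=28, total=11}
  after event 7 (t=40: SET total = -13): {count=10, max=28, total=-13}
  after event 8 (t=43: SET max = 46): {count=10, max=46, total=-13}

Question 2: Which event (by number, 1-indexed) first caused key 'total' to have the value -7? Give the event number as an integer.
Answer: 10

Derivation:
Looking for first event where total becomes -7:
  event 1: total = 11
  event 2: total = 11
  event 3: total = 11
  event 4: total = 11
  event 5: total = 11
  event 6: total = 11
  event 7: total = -13
  event 8: total = -13
  event 9: total = -13
  event 10: total -13 -> -7  <-- first match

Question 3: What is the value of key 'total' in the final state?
Track key 'total' through all 12 events:
  event 1 (t=9: INC total by 11): total (absent) -> 11
  event 2 (t=13: SET max = 20): total unchanged
  event 3 (t=21: SET max = 28): total unchanged
  event 4 (t=30: SET count = 10): total unchanged
  event 5 (t=33: INC count by 2): total unchanged
  event 6 (t=38: DEC count by 2): total unchanged
  event 7 (t=40: SET total = -13): total 11 -> -13
  event 8 (t=43: SET max = 46): total unchanged
  event 9 (t=45: SET count = 25): total unchanged
  event 10 (t=46: INC total by 6): total -13 -> -7
  event 11 (t=49: INC total by 11): total -7 -> 4
  event 12 (t=59: SET count = 35): total unchanged
Final: total = 4

Answer: 4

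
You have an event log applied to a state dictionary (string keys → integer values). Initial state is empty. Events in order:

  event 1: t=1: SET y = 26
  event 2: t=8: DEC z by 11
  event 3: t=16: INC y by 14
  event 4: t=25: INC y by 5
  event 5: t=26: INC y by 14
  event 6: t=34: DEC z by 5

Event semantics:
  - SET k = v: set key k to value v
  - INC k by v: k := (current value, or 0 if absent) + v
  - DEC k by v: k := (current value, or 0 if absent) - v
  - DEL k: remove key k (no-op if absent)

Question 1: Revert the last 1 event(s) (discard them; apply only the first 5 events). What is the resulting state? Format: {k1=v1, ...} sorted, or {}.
Answer: {y=59, z=-11}

Derivation:
Keep first 5 events (discard last 1):
  after event 1 (t=1: SET y = 26): {y=26}
  after event 2 (t=8: DEC z by 11): {y=26, z=-11}
  after event 3 (t=16: INC y by 14): {y=40, z=-11}
  after event 4 (t=25: INC y by 5): {y=45, z=-11}
  after event 5 (t=26: INC y by 14): {y=59, z=-11}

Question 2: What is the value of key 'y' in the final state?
Track key 'y' through all 6 events:
  event 1 (t=1: SET y = 26): y (absent) -> 26
  event 2 (t=8: DEC z by 11): y unchanged
  event 3 (t=16: INC y by 14): y 26 -> 40
  event 4 (t=25: INC y by 5): y 40 -> 45
  event 5 (t=26: INC y by 14): y 45 -> 59
  event 6 (t=34: DEC z by 5): y unchanged
Final: y = 59

Answer: 59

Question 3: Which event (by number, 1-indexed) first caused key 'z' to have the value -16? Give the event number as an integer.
Answer: 6

Derivation:
Looking for first event where z becomes -16:
  event 2: z = -11
  event 3: z = -11
  event 4: z = -11
  event 5: z = -11
  event 6: z -11 -> -16  <-- first match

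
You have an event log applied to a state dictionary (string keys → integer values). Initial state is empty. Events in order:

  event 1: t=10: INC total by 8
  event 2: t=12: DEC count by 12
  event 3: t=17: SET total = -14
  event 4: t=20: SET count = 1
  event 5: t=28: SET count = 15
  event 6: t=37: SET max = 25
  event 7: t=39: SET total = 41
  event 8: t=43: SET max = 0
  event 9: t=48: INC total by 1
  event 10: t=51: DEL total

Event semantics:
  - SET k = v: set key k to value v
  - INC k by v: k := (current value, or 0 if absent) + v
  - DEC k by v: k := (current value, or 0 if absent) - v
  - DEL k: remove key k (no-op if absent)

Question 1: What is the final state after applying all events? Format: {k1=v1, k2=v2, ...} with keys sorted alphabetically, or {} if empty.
  after event 1 (t=10: INC total by 8): {total=8}
  after event 2 (t=12: DEC count by 12): {count=-12, total=8}
  after event 3 (t=17: SET total = -14): {count=-12, total=-14}
  after event 4 (t=20: SET count = 1): {count=1, total=-14}
  after event 5 (t=28: SET count = 15): {count=15, total=-14}
  after event 6 (t=37: SET max = 25): {count=15, max=25, total=-14}
  after event 7 (t=39: SET total = 41): {count=15, max=25, total=41}
  after event 8 (t=43: SET max = 0): {count=15, max=0, total=41}
  after event 9 (t=48: INC total by 1): {count=15, max=0, total=42}
  after event 10 (t=51: DEL total): {count=15, max=0}

Answer: {count=15, max=0}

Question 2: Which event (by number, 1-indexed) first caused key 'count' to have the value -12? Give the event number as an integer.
Answer: 2

Derivation:
Looking for first event where count becomes -12:
  event 2: count (absent) -> -12  <-- first match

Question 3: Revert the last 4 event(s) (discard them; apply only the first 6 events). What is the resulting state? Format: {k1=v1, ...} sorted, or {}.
Answer: {count=15, max=25, total=-14}

Derivation:
Keep first 6 events (discard last 4):
  after event 1 (t=10: INC total by 8): {total=8}
  after event 2 (t=12: DEC count by 12): {count=-12, total=8}
  after event 3 (t=17: SET total = -14): {count=-12, total=-14}
  after event 4 (t=20: SET count = 1): {count=1, total=-14}
  after event 5 (t=28: SET count = 15): {count=15, total=-14}
  after event 6 (t=37: SET max = 25): {count=15, max=25, total=-14}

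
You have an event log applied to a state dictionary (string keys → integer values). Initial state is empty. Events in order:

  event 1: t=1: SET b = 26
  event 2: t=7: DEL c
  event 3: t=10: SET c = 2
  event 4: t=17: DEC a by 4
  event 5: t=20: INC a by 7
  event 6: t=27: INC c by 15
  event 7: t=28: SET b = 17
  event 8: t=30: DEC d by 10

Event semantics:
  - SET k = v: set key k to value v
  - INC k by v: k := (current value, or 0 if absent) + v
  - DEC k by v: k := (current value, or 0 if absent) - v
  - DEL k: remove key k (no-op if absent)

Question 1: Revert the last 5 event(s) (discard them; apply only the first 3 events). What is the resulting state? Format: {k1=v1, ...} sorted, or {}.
Answer: {b=26, c=2}

Derivation:
Keep first 3 events (discard last 5):
  after event 1 (t=1: SET b = 26): {b=26}
  after event 2 (t=7: DEL c): {b=26}
  after event 3 (t=10: SET c = 2): {b=26, c=2}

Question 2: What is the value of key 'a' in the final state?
Answer: 3

Derivation:
Track key 'a' through all 8 events:
  event 1 (t=1: SET b = 26): a unchanged
  event 2 (t=7: DEL c): a unchanged
  event 3 (t=10: SET c = 2): a unchanged
  event 4 (t=17: DEC a by 4): a (absent) -> -4
  event 5 (t=20: INC a by 7): a -4 -> 3
  event 6 (t=27: INC c by 15): a unchanged
  event 7 (t=28: SET b = 17): a unchanged
  event 8 (t=30: DEC d by 10): a unchanged
Final: a = 3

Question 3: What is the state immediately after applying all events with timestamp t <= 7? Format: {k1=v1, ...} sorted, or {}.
Apply events with t <= 7 (2 events):
  after event 1 (t=1: SET b = 26): {b=26}
  after event 2 (t=7: DEL c): {b=26}

Answer: {b=26}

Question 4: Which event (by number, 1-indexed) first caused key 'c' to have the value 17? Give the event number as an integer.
Answer: 6

Derivation:
Looking for first event where c becomes 17:
  event 3: c = 2
  event 4: c = 2
  event 5: c = 2
  event 6: c 2 -> 17  <-- first match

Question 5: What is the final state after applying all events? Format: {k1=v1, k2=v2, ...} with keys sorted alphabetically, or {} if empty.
  after event 1 (t=1: SET b = 26): {b=26}
  after event 2 (t=7: DEL c): {b=26}
  after event 3 (t=10: SET c = 2): {b=26, c=2}
  after event 4 (t=17: DEC a by 4): {a=-4, b=26, c=2}
  after event 5 (t=20: INC a by 7): {a=3, b=26, c=2}
  after event 6 (t=27: INC c by 15): {a=3, b=26, c=17}
  after event 7 (t=28: SET b = 17): {a=3, b=17, c=17}
  after event 8 (t=30: DEC d by 10): {a=3, b=17, c=17, d=-10}

Answer: {a=3, b=17, c=17, d=-10}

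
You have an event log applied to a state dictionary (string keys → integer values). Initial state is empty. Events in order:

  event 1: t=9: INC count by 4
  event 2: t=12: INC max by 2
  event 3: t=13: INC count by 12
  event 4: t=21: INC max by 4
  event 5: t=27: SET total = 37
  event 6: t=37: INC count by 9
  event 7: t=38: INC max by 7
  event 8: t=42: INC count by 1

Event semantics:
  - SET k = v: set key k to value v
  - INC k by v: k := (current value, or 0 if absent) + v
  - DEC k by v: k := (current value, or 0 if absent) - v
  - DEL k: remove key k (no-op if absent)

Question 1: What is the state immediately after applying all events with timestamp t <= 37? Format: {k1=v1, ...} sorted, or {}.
Apply events with t <= 37 (6 events):
  after event 1 (t=9: INC count by 4): {count=4}
  after event 2 (t=12: INC max by 2): {count=4, max=2}
  after event 3 (t=13: INC count by 12): {count=16, max=2}
  after event 4 (t=21: INC max by 4): {count=16, max=6}
  after event 5 (t=27: SET total = 37): {count=16, max=6, total=37}
  after event 6 (t=37: INC count by 9): {count=25, max=6, total=37}

Answer: {count=25, max=6, total=37}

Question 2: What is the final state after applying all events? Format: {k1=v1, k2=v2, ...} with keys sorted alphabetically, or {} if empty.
Answer: {count=26, max=13, total=37}

Derivation:
  after event 1 (t=9: INC count by 4): {count=4}
  after event 2 (t=12: INC max by 2): {count=4, max=2}
  after event 3 (t=13: INC count by 12): {count=16, max=2}
  after event 4 (t=21: INC max by 4): {count=16, max=6}
  after event 5 (t=27: SET total = 37): {count=16, max=6, total=37}
  after event 6 (t=37: INC count by 9): {count=25, max=6, total=37}
  after event 7 (t=38: INC max by 7): {count=25, max=13, total=37}
  after event 8 (t=42: INC count by 1): {count=26, max=13, total=37}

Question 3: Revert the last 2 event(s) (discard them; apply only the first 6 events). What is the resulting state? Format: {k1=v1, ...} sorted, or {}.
Keep first 6 events (discard last 2):
  after event 1 (t=9: INC count by 4): {count=4}
  after event 2 (t=12: INC max by 2): {count=4, max=2}
  after event 3 (t=13: INC count by 12): {count=16, max=2}
  after event 4 (t=21: INC max by 4): {count=16, max=6}
  after event 5 (t=27: SET total = 37): {count=16, max=6, total=37}
  after event 6 (t=37: INC count by 9): {count=25, max=6, total=37}

Answer: {count=25, max=6, total=37}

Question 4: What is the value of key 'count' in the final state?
Answer: 26

Derivation:
Track key 'count' through all 8 events:
  event 1 (t=9: INC count by 4): count (absent) -> 4
  event 2 (t=12: INC max by 2): count unchanged
  event 3 (t=13: INC count by 12): count 4 -> 16
  event 4 (t=21: INC max by 4): count unchanged
  event 5 (t=27: SET total = 37): count unchanged
  event 6 (t=37: INC count by 9): count 16 -> 25
  event 7 (t=38: INC max by 7): count unchanged
  event 8 (t=42: INC count by 1): count 25 -> 26
Final: count = 26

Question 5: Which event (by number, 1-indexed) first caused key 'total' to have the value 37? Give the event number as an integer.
Answer: 5

Derivation:
Looking for first event where total becomes 37:
  event 5: total (absent) -> 37  <-- first match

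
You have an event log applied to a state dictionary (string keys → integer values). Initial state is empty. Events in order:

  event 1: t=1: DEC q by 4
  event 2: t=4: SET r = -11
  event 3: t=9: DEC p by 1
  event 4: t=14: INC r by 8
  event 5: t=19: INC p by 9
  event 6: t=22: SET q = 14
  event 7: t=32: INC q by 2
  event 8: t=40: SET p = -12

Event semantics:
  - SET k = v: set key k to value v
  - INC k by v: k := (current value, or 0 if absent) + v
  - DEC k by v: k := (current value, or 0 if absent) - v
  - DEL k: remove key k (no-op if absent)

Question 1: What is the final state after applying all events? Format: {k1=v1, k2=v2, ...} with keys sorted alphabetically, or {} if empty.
  after event 1 (t=1: DEC q by 4): {q=-4}
  after event 2 (t=4: SET r = -11): {q=-4, r=-11}
  after event 3 (t=9: DEC p by 1): {p=-1, q=-4, r=-11}
  after event 4 (t=14: INC r by 8): {p=-1, q=-4, r=-3}
  after event 5 (t=19: INC p by 9): {p=8, q=-4, r=-3}
  after event 6 (t=22: SET q = 14): {p=8, q=14, r=-3}
  after event 7 (t=32: INC q by 2): {p=8, q=16, r=-3}
  after event 8 (t=40: SET p = -12): {p=-12, q=16, r=-3}

Answer: {p=-12, q=16, r=-3}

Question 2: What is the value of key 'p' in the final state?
Answer: -12

Derivation:
Track key 'p' through all 8 events:
  event 1 (t=1: DEC q by 4): p unchanged
  event 2 (t=4: SET r = -11): p unchanged
  event 3 (t=9: DEC p by 1): p (absent) -> -1
  event 4 (t=14: INC r by 8): p unchanged
  event 5 (t=19: INC p by 9): p -1 -> 8
  event 6 (t=22: SET q = 14): p unchanged
  event 7 (t=32: INC q by 2): p unchanged
  event 8 (t=40: SET p = -12): p 8 -> -12
Final: p = -12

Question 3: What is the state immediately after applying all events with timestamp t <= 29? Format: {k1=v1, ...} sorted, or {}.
Apply events with t <= 29 (6 events):
  after event 1 (t=1: DEC q by 4): {q=-4}
  after event 2 (t=4: SET r = -11): {q=-4, r=-11}
  after event 3 (t=9: DEC p by 1): {p=-1, q=-4, r=-11}
  after event 4 (t=14: INC r by 8): {p=-1, q=-4, r=-3}
  after event 5 (t=19: INC p by 9): {p=8, q=-4, r=-3}
  after event 6 (t=22: SET q = 14): {p=8, q=14, r=-3}

Answer: {p=8, q=14, r=-3}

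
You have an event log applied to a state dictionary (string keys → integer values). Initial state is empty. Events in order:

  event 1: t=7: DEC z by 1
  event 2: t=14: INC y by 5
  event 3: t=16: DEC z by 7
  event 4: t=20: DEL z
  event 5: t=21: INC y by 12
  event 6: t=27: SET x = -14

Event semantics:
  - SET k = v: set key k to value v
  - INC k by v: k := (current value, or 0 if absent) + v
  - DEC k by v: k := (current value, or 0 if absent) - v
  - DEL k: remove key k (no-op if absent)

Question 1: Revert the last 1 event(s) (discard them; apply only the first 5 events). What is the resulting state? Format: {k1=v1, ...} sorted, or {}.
Keep first 5 events (discard last 1):
  after event 1 (t=7: DEC z by 1): {z=-1}
  after event 2 (t=14: INC y by 5): {y=5, z=-1}
  after event 3 (t=16: DEC z by 7): {y=5, z=-8}
  after event 4 (t=20: DEL z): {y=5}
  after event 5 (t=21: INC y by 12): {y=17}

Answer: {y=17}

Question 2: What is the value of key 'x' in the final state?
Track key 'x' through all 6 events:
  event 1 (t=7: DEC z by 1): x unchanged
  event 2 (t=14: INC y by 5): x unchanged
  event 3 (t=16: DEC z by 7): x unchanged
  event 4 (t=20: DEL z): x unchanged
  event 5 (t=21: INC y by 12): x unchanged
  event 6 (t=27: SET x = -14): x (absent) -> -14
Final: x = -14

Answer: -14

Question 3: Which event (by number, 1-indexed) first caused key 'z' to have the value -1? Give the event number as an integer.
Looking for first event where z becomes -1:
  event 1: z (absent) -> -1  <-- first match

Answer: 1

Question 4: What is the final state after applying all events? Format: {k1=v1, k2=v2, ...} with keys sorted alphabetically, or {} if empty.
Answer: {x=-14, y=17}

Derivation:
  after event 1 (t=7: DEC z by 1): {z=-1}
  after event 2 (t=14: INC y by 5): {y=5, z=-1}
  after event 3 (t=16: DEC z by 7): {y=5, z=-8}
  after event 4 (t=20: DEL z): {y=5}
  after event 5 (t=21: INC y by 12): {y=17}
  after event 6 (t=27: SET x = -14): {x=-14, y=17}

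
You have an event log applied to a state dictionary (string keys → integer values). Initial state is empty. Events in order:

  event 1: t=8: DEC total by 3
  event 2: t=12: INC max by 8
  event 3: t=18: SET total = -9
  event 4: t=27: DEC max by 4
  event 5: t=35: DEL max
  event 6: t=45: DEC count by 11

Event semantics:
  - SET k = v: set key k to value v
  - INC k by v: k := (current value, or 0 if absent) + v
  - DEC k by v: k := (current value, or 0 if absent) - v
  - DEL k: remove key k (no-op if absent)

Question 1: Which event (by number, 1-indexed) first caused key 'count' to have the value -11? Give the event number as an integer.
Answer: 6

Derivation:
Looking for first event where count becomes -11:
  event 6: count (absent) -> -11  <-- first match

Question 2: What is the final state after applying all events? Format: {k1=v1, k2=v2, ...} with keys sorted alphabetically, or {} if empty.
Answer: {count=-11, total=-9}

Derivation:
  after event 1 (t=8: DEC total by 3): {total=-3}
  after event 2 (t=12: INC max by 8): {max=8, total=-3}
  after event 3 (t=18: SET total = -9): {max=8, total=-9}
  after event 4 (t=27: DEC max by 4): {max=4, total=-9}
  after event 5 (t=35: DEL max): {total=-9}
  after event 6 (t=45: DEC count by 11): {count=-11, total=-9}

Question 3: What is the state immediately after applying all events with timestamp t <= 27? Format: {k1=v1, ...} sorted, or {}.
Answer: {max=4, total=-9}

Derivation:
Apply events with t <= 27 (4 events):
  after event 1 (t=8: DEC total by 3): {total=-3}
  after event 2 (t=12: INC max by 8): {max=8, total=-3}
  after event 3 (t=18: SET total = -9): {max=8, total=-9}
  after event 4 (t=27: DEC max by 4): {max=4, total=-9}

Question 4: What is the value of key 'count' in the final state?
Track key 'count' through all 6 events:
  event 1 (t=8: DEC total by 3): count unchanged
  event 2 (t=12: INC max by 8): count unchanged
  event 3 (t=18: SET total = -9): count unchanged
  event 4 (t=27: DEC max by 4): count unchanged
  event 5 (t=35: DEL max): count unchanged
  event 6 (t=45: DEC count by 11): count (absent) -> -11
Final: count = -11

Answer: -11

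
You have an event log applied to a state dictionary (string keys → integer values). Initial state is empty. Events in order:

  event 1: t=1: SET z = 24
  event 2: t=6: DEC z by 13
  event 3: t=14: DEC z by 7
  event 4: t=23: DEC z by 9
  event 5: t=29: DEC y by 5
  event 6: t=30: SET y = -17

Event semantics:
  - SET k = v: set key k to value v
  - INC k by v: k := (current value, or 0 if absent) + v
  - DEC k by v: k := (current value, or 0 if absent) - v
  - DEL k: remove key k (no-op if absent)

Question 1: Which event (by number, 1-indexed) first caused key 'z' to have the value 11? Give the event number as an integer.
Answer: 2

Derivation:
Looking for first event where z becomes 11:
  event 1: z = 24
  event 2: z 24 -> 11  <-- first match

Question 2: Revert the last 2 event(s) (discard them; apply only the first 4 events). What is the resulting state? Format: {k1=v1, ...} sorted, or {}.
Answer: {z=-5}

Derivation:
Keep first 4 events (discard last 2):
  after event 1 (t=1: SET z = 24): {z=24}
  after event 2 (t=6: DEC z by 13): {z=11}
  after event 3 (t=14: DEC z by 7): {z=4}
  after event 4 (t=23: DEC z by 9): {z=-5}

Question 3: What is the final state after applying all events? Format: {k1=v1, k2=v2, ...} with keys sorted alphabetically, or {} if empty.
Answer: {y=-17, z=-5}

Derivation:
  after event 1 (t=1: SET z = 24): {z=24}
  after event 2 (t=6: DEC z by 13): {z=11}
  after event 3 (t=14: DEC z by 7): {z=4}
  after event 4 (t=23: DEC z by 9): {z=-5}
  after event 5 (t=29: DEC y by 5): {y=-5, z=-5}
  after event 6 (t=30: SET y = -17): {y=-17, z=-5}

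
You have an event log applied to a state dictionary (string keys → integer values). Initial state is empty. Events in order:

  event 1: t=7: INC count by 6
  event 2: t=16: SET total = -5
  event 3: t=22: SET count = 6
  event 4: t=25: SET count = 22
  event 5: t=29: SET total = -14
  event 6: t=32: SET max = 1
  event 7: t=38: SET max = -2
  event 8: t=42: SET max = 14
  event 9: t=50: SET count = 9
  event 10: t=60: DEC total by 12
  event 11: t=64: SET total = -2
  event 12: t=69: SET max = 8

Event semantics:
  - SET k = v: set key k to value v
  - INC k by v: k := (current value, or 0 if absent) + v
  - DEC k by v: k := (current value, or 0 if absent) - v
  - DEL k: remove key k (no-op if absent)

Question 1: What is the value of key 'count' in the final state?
Answer: 9

Derivation:
Track key 'count' through all 12 events:
  event 1 (t=7: INC count by 6): count (absent) -> 6
  event 2 (t=16: SET total = -5): count unchanged
  event 3 (t=22: SET count = 6): count 6 -> 6
  event 4 (t=25: SET count = 22): count 6 -> 22
  event 5 (t=29: SET total = -14): count unchanged
  event 6 (t=32: SET max = 1): count unchanged
  event 7 (t=38: SET max = -2): count unchanged
  event 8 (t=42: SET max = 14): count unchanged
  event 9 (t=50: SET count = 9): count 22 -> 9
  event 10 (t=60: DEC total by 12): count unchanged
  event 11 (t=64: SET total = -2): count unchanged
  event 12 (t=69: SET max = 8): count unchanged
Final: count = 9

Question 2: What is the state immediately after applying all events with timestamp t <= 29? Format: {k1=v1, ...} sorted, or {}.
Answer: {count=22, total=-14}

Derivation:
Apply events with t <= 29 (5 events):
  after event 1 (t=7: INC count by 6): {count=6}
  after event 2 (t=16: SET total = -5): {count=6, total=-5}
  after event 3 (t=22: SET count = 6): {count=6, total=-5}
  after event 4 (t=25: SET count = 22): {count=22, total=-5}
  after event 5 (t=29: SET total = -14): {count=22, total=-14}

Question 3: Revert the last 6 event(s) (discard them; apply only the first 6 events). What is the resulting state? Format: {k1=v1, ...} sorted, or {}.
Keep first 6 events (discard last 6):
  after event 1 (t=7: INC count by 6): {count=6}
  after event 2 (t=16: SET total = -5): {count=6, total=-5}
  after event 3 (t=22: SET count = 6): {count=6, total=-5}
  after event 4 (t=25: SET count = 22): {count=22, total=-5}
  after event 5 (t=29: SET total = -14): {count=22, total=-14}
  after event 6 (t=32: SET max = 1): {count=22, max=1, total=-14}

Answer: {count=22, max=1, total=-14}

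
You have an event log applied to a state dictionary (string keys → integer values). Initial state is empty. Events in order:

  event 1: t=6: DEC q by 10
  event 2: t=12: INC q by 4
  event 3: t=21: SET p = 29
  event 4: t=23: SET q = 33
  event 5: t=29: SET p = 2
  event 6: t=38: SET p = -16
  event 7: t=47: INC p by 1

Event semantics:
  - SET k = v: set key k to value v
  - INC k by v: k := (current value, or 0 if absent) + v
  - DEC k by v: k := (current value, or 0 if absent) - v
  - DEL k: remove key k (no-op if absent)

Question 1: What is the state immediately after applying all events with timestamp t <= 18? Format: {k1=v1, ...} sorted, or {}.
Apply events with t <= 18 (2 events):
  after event 1 (t=6: DEC q by 10): {q=-10}
  after event 2 (t=12: INC q by 4): {q=-6}

Answer: {q=-6}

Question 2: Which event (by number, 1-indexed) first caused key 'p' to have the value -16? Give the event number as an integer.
Looking for first event where p becomes -16:
  event 3: p = 29
  event 4: p = 29
  event 5: p = 2
  event 6: p 2 -> -16  <-- first match

Answer: 6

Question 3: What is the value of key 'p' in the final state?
Track key 'p' through all 7 events:
  event 1 (t=6: DEC q by 10): p unchanged
  event 2 (t=12: INC q by 4): p unchanged
  event 3 (t=21: SET p = 29): p (absent) -> 29
  event 4 (t=23: SET q = 33): p unchanged
  event 5 (t=29: SET p = 2): p 29 -> 2
  event 6 (t=38: SET p = -16): p 2 -> -16
  event 7 (t=47: INC p by 1): p -16 -> -15
Final: p = -15

Answer: -15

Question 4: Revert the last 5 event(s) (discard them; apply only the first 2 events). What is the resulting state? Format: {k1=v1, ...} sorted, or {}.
Answer: {q=-6}

Derivation:
Keep first 2 events (discard last 5):
  after event 1 (t=6: DEC q by 10): {q=-10}
  after event 2 (t=12: INC q by 4): {q=-6}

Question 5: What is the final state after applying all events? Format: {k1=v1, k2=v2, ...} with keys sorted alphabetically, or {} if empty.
  after event 1 (t=6: DEC q by 10): {q=-10}
  after event 2 (t=12: INC q by 4): {q=-6}
  after event 3 (t=21: SET p = 29): {p=29, q=-6}
  after event 4 (t=23: SET q = 33): {p=29, q=33}
  after event 5 (t=29: SET p = 2): {p=2, q=33}
  after event 6 (t=38: SET p = -16): {p=-16, q=33}
  after event 7 (t=47: INC p by 1): {p=-15, q=33}

Answer: {p=-15, q=33}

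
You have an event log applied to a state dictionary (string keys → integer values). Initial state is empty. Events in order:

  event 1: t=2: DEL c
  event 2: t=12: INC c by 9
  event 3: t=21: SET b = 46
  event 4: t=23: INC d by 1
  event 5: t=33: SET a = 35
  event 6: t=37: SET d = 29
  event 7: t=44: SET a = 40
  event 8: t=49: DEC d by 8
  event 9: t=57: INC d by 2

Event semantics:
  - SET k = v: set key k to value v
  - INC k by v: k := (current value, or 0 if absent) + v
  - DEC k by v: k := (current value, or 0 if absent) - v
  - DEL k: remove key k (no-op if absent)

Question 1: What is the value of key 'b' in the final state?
Answer: 46

Derivation:
Track key 'b' through all 9 events:
  event 1 (t=2: DEL c): b unchanged
  event 2 (t=12: INC c by 9): b unchanged
  event 3 (t=21: SET b = 46): b (absent) -> 46
  event 4 (t=23: INC d by 1): b unchanged
  event 5 (t=33: SET a = 35): b unchanged
  event 6 (t=37: SET d = 29): b unchanged
  event 7 (t=44: SET a = 40): b unchanged
  event 8 (t=49: DEC d by 8): b unchanged
  event 9 (t=57: INC d by 2): b unchanged
Final: b = 46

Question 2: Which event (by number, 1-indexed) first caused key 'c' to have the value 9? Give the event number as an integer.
Answer: 2

Derivation:
Looking for first event where c becomes 9:
  event 2: c (absent) -> 9  <-- first match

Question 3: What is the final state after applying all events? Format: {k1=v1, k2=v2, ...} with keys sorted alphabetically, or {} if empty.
  after event 1 (t=2: DEL c): {}
  after event 2 (t=12: INC c by 9): {c=9}
  after event 3 (t=21: SET b = 46): {b=46, c=9}
  after event 4 (t=23: INC d by 1): {b=46, c=9, d=1}
  after event 5 (t=33: SET a = 35): {a=35, b=46, c=9, d=1}
  after event 6 (t=37: SET d = 29): {a=35, b=46, c=9, d=29}
  after event 7 (t=44: SET a = 40): {a=40, b=46, c=9, d=29}
  after event 8 (t=49: DEC d by 8): {a=40, b=46, c=9, d=21}
  after event 9 (t=57: INC d by 2): {a=40, b=46, c=9, d=23}

Answer: {a=40, b=46, c=9, d=23}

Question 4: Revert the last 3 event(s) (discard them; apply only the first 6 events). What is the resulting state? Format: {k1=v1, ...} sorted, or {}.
Answer: {a=35, b=46, c=9, d=29}

Derivation:
Keep first 6 events (discard last 3):
  after event 1 (t=2: DEL c): {}
  after event 2 (t=12: INC c by 9): {c=9}
  after event 3 (t=21: SET b = 46): {b=46, c=9}
  after event 4 (t=23: INC d by 1): {b=46, c=9, d=1}
  after event 5 (t=33: SET a = 35): {a=35, b=46, c=9, d=1}
  after event 6 (t=37: SET d = 29): {a=35, b=46, c=9, d=29}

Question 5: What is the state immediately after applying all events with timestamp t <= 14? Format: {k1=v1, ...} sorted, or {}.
Answer: {c=9}

Derivation:
Apply events with t <= 14 (2 events):
  after event 1 (t=2: DEL c): {}
  after event 2 (t=12: INC c by 9): {c=9}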